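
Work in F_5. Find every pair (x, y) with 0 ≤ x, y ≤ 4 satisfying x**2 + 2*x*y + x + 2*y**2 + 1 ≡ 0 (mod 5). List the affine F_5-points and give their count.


Affine F_5-points: {(1, 2), (2, 4), (4, 2), (4, 4)}; count = 4.

For each of the 25 pairs (x, y) ∈ F_5², evaluate f(x, y) mod 5. Record the zeros.
  x = 0: [0↦1, 1↦3, 2↦4, 3↦4, 4↦3]  zeros at y ∈ ∅
  x = 1: [0↦3, 1↦2, 2↦0, 3↦2, 4↦3]  zeros at y ∈ {2}
  x = 2: [0↦2, 1↦3, 2↦3, 3↦2, 4↦0]  zeros at y ∈ {4}
  x = 3: [0↦3, 1↦1, 2↦3, 3↦4, 4↦4]  zeros at y ∈ ∅
  x = 4: [0↦1, 1↦1, 2↦0, 3↦3, 4↦0]  zeros at y ∈ {2, 4}
Collecting zeros: affine points = {(1, 2), (2, 4), (4, 2), (4, 4)}.
Total count |C(F_5)_aff| = 4.


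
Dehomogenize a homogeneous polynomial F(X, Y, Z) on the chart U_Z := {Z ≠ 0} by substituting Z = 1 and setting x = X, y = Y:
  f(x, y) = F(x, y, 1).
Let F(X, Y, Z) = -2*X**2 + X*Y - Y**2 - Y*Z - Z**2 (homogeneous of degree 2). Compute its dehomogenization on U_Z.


f(x, y) = -2*x**2 + x*y - y**2 - y - 1

On U_Z we set Z = 1. Each monomial c·X^i·Y^j·Z^k in F becomes c·x^i·y^j·1^k = c·x^i·y^j.
Substituting Z = 1: F(X, Y, 1) = -2*x**2 + x*y - y**2 - y - 1.
Note: deg(f) ≤ deg(F) = 2; strict inequality happens when F is divisible by Z (lost terms).


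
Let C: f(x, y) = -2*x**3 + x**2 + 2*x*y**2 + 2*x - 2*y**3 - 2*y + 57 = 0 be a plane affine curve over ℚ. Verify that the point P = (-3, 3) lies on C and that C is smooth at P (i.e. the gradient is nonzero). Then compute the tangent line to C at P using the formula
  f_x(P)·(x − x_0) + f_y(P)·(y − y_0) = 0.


Tangent line at P: -40*x - 92*y + 156 = 0.

Step 1: f(-3, 3) = 0, so P lies on C.
Step 2: partial derivatives
  f_x(x, y) = -6*x**2 + 2*x + 2*y**2 + 2, f_y(x, y) = 4*x*y - 6*y**2 - 2.
  f_x(P) = -40, f_y(P) = -92 (gradient nonzero, so P is smooth).
Step 3: tangent line at P: -40·(x − -3) + -92·(y − 3) = 0.
Expanding: -40*x - 92*y + 156 = 0.


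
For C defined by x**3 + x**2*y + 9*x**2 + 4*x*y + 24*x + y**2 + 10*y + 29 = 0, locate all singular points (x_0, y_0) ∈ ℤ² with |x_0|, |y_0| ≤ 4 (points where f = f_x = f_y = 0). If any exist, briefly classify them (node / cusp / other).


Singular points: {(-2, -3)}; classification: cusp.

Compute partial derivatives:
  f_x = 3*x**2 + 2*x*y + 18*x + 4*y + 24.
  f_y = x**2 + 4*x + 2*y + 10.
Scan x_0 ∈ {−4, ..., 4}. For each x_0, f_y(x_0, y) is a polynomial in y; find its integer roots y ∈ {−4, ..., 4}, then test f_x and f at those candidates.
  x = -4: f_y(-4, y) = 2*y + 10; no integer root y with |y| ≤ 4.
  x = -3: f_y(-3, y) = 2*y + 7; no integer root y with |y| ≤ 4.
  x = -2: f_y(-2, y) = 2*y + 6; vanishes at y ∈ {-3}. (-2, -3): f_x = 0, f = 0 — SINGULAR.
  x = -1: f_y(-1, y) = 2*y + 7; no integer root y with |y| ≤ 4.
  x = 0: f_y(0, y) = 2*y + 10; no integer root y with |y| ≤ 4.
  x = 1: f_y(1, y) = 2*y + 15; no integer root y with |y| ≤ 4.
  x = 2: f_y(2, y) = 2*y + 22; no integer root y with |y| ≤ 4.
  x = 3: f_y(3, y) = 2*y + 31; no integer root y with |y| ≤ 4.
  x = 4: f_y(4, y) = 2*y + 42; no integer root y with |y| ≤ 4.
Only singular point on the grid: (-2, -3).
Classify: substitute x = -2 + u, y = -3 + v and expand: f = u**3 + u**2*v + v**2.
No constant or linear terms (consistent with a singular point). Quadratic part: v**2. Cubic part: u**3 + u**2*v.
The quadratic part v**2 is a perfect square, so there is a single (double) tangent line v = 0, i.e. y = -3. Restricting the cubic part to that line (v = 0) leaves u**3 ≠ 0, so f is not divisible by v and the branch is v² ≈ -u**3 to lowest order — this is a cusp.
Classification: cusp.


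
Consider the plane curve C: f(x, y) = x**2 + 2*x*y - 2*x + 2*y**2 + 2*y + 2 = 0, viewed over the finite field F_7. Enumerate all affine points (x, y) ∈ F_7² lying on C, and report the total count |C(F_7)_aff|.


Affine F_7-points: {(0, 2), (0, 4), (1, 1), (1, 4), (5, 2), (5, 6), (6, 1), (6, 6)}; count = 8.

For each of the 49 pairs (x, y) ∈ F_7², evaluate f(x, y) mod 7. Record the zeros.
  x = 0: [0↦2, 1↦6, 2↦0, 3↦5, 4↦0, 5↦6, 6↦2]  zeros at y ∈ {2, 4}
  x = 1: [0↦1, 1↦0, 2↦3, 3↦3, 4↦0, 5↦1, 6↦6]  zeros at y ∈ {1, 4}
  x = 2: [0↦2, 1↦3, 2↦1, 3↦3, 4↦2, 5↦5, 6↦5]  zeros at y ∈ ∅
  x = 3: [0↦5, 1↦1, 2↦1, 3↦5, 4↦6, 5↦4, 6↦6]  zeros at y ∈ ∅
  x = 4: [0↦3, 1↦1, 2↦3, 3↦2, 4↦5, 5↦5, 6↦2]  zeros at y ∈ ∅
  x = 5: [0↦3, 1↦3, 2↦0, 3↦1, 4↦6, 5↦1, 6↦0]  zeros at y ∈ {2, 6}
  x = 6: [0↦5, 1↦0, 2↦6, 3↦2, 4↦2, 5↦6, 6↦0]  zeros at y ∈ {1, 6}
Collecting zeros: affine points = {(0, 2), (0, 4), (1, 1), (1, 4), (5, 2), (5, 6), (6, 1), (6, 6)}.
Total count |C(F_7)_aff| = 8.


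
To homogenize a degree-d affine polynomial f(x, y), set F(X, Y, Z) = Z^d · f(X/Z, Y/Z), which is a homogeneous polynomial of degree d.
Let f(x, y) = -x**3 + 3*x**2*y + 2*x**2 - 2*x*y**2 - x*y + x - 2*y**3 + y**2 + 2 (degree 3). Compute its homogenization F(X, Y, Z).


F(X, Y, Z) = -X**3 + 3*X**2*Y + 2*X**2*Z - 2*X*Y**2 - X*Y*Z + X*Z**2 - 2*Y**3 + Y**2*Z + 2*Z**3

deg(f) = 3.
Substitute x = X/Z, y = Y/Z into f, then multiply by Z^3.
  monomial -1·x^3·y^0 ↦ -1·X^3·Y^0·Z^0.
  monomial 3·x^2·y^1 ↦ 3·X^2·Y^1·Z^0.
  monomial 2·x^2·y^0 ↦ 2·X^2·Y^0·Z^1.
  monomial -2·x^1·y^2 ↦ -2·X^1·Y^2·Z^0.
  monomial -1·x^1·y^1 ↦ -1·X^1·Y^1·Z^1.
  monomial 1·x^1·y^0 ↦ 1·X^1·Y^0·Z^2.
  monomial -2·x^0·y^3 ↦ -2·X^0·Y^3·Z^0.
  monomial 1·x^0·y^2 ↦ 1·X^0·Y^2·Z^1.
  monomial 2·x^0·y^0 ↦ 2·X^0·Y^0·Z^3.
Collecting: F(X, Y, Z) = -X**3 + 3*X**2*Y + 2*X**2*Z - 2*X*Y**2 - X*Y*Z + X*Z**2 - 2*Y**3 + Y**2*Z + 2*Z**3.


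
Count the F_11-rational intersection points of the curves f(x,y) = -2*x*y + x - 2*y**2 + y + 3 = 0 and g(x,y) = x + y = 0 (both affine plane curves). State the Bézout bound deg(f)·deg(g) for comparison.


Common zeros: ∅; count = 0; Bézout bound = 2.

deg(f) = 2, deg(g) = 1, so Bézout bound = 2.
Scan x ∈ F_11. For each x, list the y ∈ F_11 with f(x, y) ≡ 0 and those with g(x, y) ≡ 0 (mod 11); the common zeros in that column are the intersection.
  x = 0: f ≡ 0 at y ∈ {7, 10}; g ≡ 0 at y ∈ {0}; common: ∅.
  x = 1: f ≡ 0 at y ∈ {8}; g ≡ 0 at y ∈ {10}; common: ∅.
  x = 2: f ≡ 0 at y ∈ {1, 3}; g ≡ 0 at y ∈ {9}; common: ∅.
  x = 3: f ≡ 0 at y ∈ ∅; g ≡ 0 at y ∈ {8}; common: ∅.
  x = 4: f ≡ 0 at y ∈ ∅; g ≡ 0 at y ∈ {7}; common: ∅.
  x = 5: f ≡ 0 at y ∈ ∅; g ≡ 0 at y ∈ {6}; common: ∅.
  x = 6: f ≡ 0 at y ∈ ∅; g ≡ 0 at y ∈ {5}; common: ∅.
  x = 7: f ≡ 0 at y ∈ ∅; g ≡ 0 at y ∈ {4}; common: ∅.
  x = 8: f ≡ 0 at y ∈ {0, 9}; g ≡ 0 at y ∈ {3}; common: ∅.
  x = 9: f ≡ 0 at y ∈ {4}; g ≡ 0 at y ∈ {2}; common: ∅.
  x = 10: f ≡ 0 at y ∈ {2, 5}; g ≡ 0 at y ∈ {1}; common: ∅.
Collecting: common zeros = ∅, so the count is 0.
Comparison with the Bézout bound: 0 ≤ 2 = deg(f)·deg(g), as expected for curves with no common component (the affine F_11-count falls short of the bound because intersections may lie at infinity, over extension fields, or carry multiplicity).


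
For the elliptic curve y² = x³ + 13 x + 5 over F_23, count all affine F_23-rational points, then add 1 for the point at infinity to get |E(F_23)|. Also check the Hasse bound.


Affine points = {(2, 4), (2, 19), (3, 5), (3, 18), (4, 11), (4, 12), (6, 0), (7, 5), (7, 18), (8, 0), (9, 0), (10, 10), (10, 13), (12, 7), (12, 16), (13, 5), (13, 18), (16, 10), (16, 13), (19, 2), (19, 21), (20, 10), (20, 13)}; affine count = 23; |E(F_23)| = 24.

Discriminant check: Δ ∝ 4a³ + 27b² = 4·13³ + 27·5² = 4·2197 + 27·25 ≡ 10 (mod 23). Nonzero ⇒ E is nonsingular.
For each x ∈ F_23, compute rhs = x³ + 13·x + 5 mod 23, then count y ∈ F_23 with y² ≡ rhs.
  x = 0: rhs = 5, matching y values: none (0 points).
  x = 1: rhs = 19, matching y values: none (0 points).
  x = 2: rhs = 16, matching y values: 4, 19 (2 points).
  x = 3: rhs = 2, matching y values: 5, 18 (2 points).
  x = 4: rhs = 6, matching y values: 11, 12 (2 points).
  x = 5: rhs = 11, matching y values: none (0 points).
  x = 6: rhs = 0, matching y values: 0 (1 points).
  x = 7: rhs = 2, matching y values: 5, 18 (2 points).
  x = 8: rhs = 0, matching y values: 0 (1 points).
  x = 9: rhs = 0, matching y values: 0 (1 points).
  x = 10: rhs = 8, matching y values: 10, 13 (2 points).
  x = 11: rhs = 7, matching y values: none (0 points).
  x = 12: rhs = 3, matching y values: 7, 16 (2 points).
  x = 13: rhs = 2, matching y values: 5, 18 (2 points).
  x = 14: rhs = 10, matching y values: none (0 points).
  x = 15: rhs = 10, matching y values: none (0 points).
  x = 16: rhs = 8, matching y values: 10, 13 (2 points).
  x = 17: rhs = 10, matching y values: none (0 points).
  x = 18: rhs = 22, matching y values: none (0 points).
  x = 19: rhs = 4, matching y values: 2, 21 (2 points).
  x = 20: rhs = 8, matching y values: 10, 13 (2 points).
  x = 21: rhs = 17, matching y values: none (0 points).
  x = 22: rhs = 14, matching y values: none (0 points).
Total affine count: 23.
Full point count |E(F_23)| = 23 + 1 = 24.
Hasse bound: |24 − (23+1)| = |0| = 0 ≤ 2√23 ≈ 9.5917 ✓.


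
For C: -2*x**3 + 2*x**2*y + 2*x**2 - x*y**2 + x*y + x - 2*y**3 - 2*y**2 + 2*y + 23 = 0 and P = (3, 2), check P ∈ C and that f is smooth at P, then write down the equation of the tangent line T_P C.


Tangent line at P: -19*x - 21*y + 99 = 0.

Step 1: f(3, 2) = 0, so P lies on C.
Step 2: partial derivatives
  f_x(x, y) = -6*x**2 + 4*x*y + 4*x - y**2 + y + 1, f_y(x, y) = 2*x**2 - 2*x*y + x - 6*y**2 - 4*y + 2.
  f_x(P) = -19, f_y(P) = -21 (gradient nonzero, so P is smooth).
Step 3: tangent line at P: -19·(x − 3) + -21·(y − 2) = 0.
Expanding: -19*x - 21*y + 99 = 0.


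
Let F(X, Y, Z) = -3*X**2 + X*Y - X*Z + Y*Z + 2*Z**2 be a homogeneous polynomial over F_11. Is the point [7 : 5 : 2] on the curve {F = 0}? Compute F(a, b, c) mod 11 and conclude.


F(7,5,2) ≡ 2 (mod 11); P is NOT on the curve.

Evaluate F(7, 5, 2) term-by-term (mod 11).
  -3*X**2 ↦ -3·49·1·1 = -147
  X*Y ↦ 1·7·5·1 = 35
  -X*Z ↦ -1·7·1·2 = -14
  Y*Z ↦ 1·1·5·2 = 10
  2*Z**2 ↦ 2·1·1·4 = 8
Sum: F(7, 5, 2) = (-147) + (35) + (-14) + (10) + (8) = -108.
Reducing mod 11: -108 ≡ 2 (mod 11).
Since F(a, b, c) ≡ 2 ≠ 0 (mod 11), P does NOT lie on the curve.


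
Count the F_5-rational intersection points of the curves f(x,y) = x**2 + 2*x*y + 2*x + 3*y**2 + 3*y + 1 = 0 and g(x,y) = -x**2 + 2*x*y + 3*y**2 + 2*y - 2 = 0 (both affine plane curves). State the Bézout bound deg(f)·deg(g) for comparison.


Common zeros: {(3, 3)}; count = 1; Bézout bound = 4.

deg(f) = 2, deg(g) = 2, so Bézout bound = 4.
Scan x ∈ F_5. For each x, list the y ∈ F_5 with f(x, y) ≡ 0 and those with g(x, y) ≡ 0 (mod 5); the common zeros in that column are the intersection.
  x = 0: f ≡ 0 at y ∈ ∅; g ≡ 0 at y ∈ ∅; common: ∅.
  x = 1: f ≡ 0 at y ∈ ∅; g ≡ 0 at y ∈ ∅; common: ∅.
  x = 2: f ≡ 0 at y ∈ {2, 4}; g ≡ 0 at y ∈ ∅; common: ∅.
  x = 3: f ≡ 0 at y ∈ {3, 4}; g ≡ 0 at y ∈ {1, 3}; common: {3}.
  x = 4: f ≡ 0 at y ∈ {0, 3}; g ≡ 0 at y ∈ {1, 4}; common: ∅.
Collecting: common zeros = {(3, 3)}, so the count is 1.
Comparison with the Bézout bound: 1 ≤ 4 = deg(f)·deg(g), as expected for curves with no common component (the affine F_5-count falls short of the bound because intersections may lie at infinity, over extension fields, or carry multiplicity).


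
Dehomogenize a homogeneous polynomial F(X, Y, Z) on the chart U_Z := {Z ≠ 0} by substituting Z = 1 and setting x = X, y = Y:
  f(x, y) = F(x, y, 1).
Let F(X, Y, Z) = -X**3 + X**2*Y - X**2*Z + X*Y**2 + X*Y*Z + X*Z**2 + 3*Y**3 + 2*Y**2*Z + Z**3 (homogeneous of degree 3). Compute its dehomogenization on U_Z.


f(x, y) = -x**3 + x**2*y - x**2 + x*y**2 + x*y + x + 3*y**3 + 2*y**2 + 1

On U_Z we set Z = 1. Each monomial c·X^i·Y^j·Z^k in F becomes c·x^i·y^j·1^k = c·x^i·y^j.
Substituting Z = 1: F(X, Y, 1) = -x**3 + x**2*y - x**2 + x*y**2 + x*y + x + 3*y**3 + 2*y**2 + 1.
Note: deg(f) ≤ deg(F) = 3; strict inequality happens when F is divisible by Z (lost terms).


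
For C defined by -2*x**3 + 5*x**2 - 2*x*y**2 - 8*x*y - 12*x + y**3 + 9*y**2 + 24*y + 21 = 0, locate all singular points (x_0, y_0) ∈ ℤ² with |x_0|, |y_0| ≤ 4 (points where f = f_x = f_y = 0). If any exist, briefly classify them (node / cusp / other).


Singular points: {(1, -2)}; classification: node.

Compute partial derivatives:
  f_x = -6*x**2 + 10*x - 2*y**2 - 8*y - 12.
  f_y = -4*x*y - 8*x + 3*y**2 + 18*y + 24.
Scan x_0 ∈ {−4, ..., 4}. For each x_0, f_y(x_0, y) is a polynomial in y; find its integer roots y ∈ {−4, ..., 4}, then test f_x and f at those candidates.
  x = -4: f_y(-4, y) = 3*y**2 + 34*y + 56; vanishes at y ∈ {-2}. (-4, -2): f_x = -140 ≠ 0.
  x = -3: f_y(-3, y) = 3*y**2 + 30*y + 48; vanishes at y ∈ {-2}. (-3, -2): f_x = -88 ≠ 0.
  x = -2: f_y(-2, y) = 3*y**2 + 26*y + 40; vanishes at y ∈ {-2}. (-2, -2): f_x = -48 ≠ 0.
  x = -1: f_y(-1, y) = 3*y**2 + 22*y + 32; vanishes at y ∈ {-2}. (-1, -2): f_x = -20 ≠ 0.
  x = 0: f_y(0, y) = 3*y**2 + 18*y + 24; vanishes at y ∈ {-4, -2}. (0, -4): f_x = -12 ≠ 0; (0, -2): f_x = -4 ≠ 0.
  x = 1: f_y(1, y) = 3*y**2 + 14*y + 16; vanishes at y ∈ {-2}. (1, -2): f_x = 0, f = 0 — SINGULAR.
  x = 2: f_y(2, y) = 3*y**2 + 10*y + 8; vanishes at y ∈ {-2}. (2, -2): f_x = -8 ≠ 0.
  x = 3: f_y(3, y) = 3*y**2 + 6*y; vanishes at y ∈ {-2, 0}. (3, -2): f_x = -28 ≠ 0; (3, 0): f_x = -36 ≠ 0.
  x = 4: f_y(4, y) = 3*y**2 + 2*y - 8; vanishes at y ∈ {-2}. (4, -2): f_x = -60 ≠ 0.
Only singular point on the grid: (1, -2).
Classify: substitute x = 1 + u, y = -2 + v and expand: f = -2*u**3 - u**2 - 2*u*v**2 + v**3 + v**2.
No constant or linear terms (consistent with a singular point). Quadratic part: -u**2 + v**2. Cubic part: -2*u**3 - 2*u*v**2 + v**3.
The quadratic part v**2 - u**2 = (v − u)(v + u) splits into two distinct linear factors, so there are two distinct tangent lines y − -2 = ±(x − 1) — this is a node (ordinary double point).
Classification: node.


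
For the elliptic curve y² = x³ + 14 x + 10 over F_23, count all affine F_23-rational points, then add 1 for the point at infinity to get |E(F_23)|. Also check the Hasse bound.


Affine points = {(1, 5), (1, 18), (2, 0), (8, 6), (8, 17), (10, 0), (11, 0), (14, 11), (14, 12), (16, 11), (16, 12), (17, 3), (17, 20), (22, 8), (22, 15)}; affine count = 15; |E(F_23)| = 16.

Discriminant check: Δ ∝ 4a³ + 27b² = 4·14³ + 27·10² = 4·2744 + 27·100 ≡ 14 (mod 23). Nonzero ⇒ E is nonsingular.
For each x ∈ F_23, compute rhs = x³ + 14·x + 10 mod 23, then count y ∈ F_23 with y² ≡ rhs.
  x = 0: rhs = 10, matching y values: none (0 points).
  x = 1: rhs = 2, matching y values: 5, 18 (2 points).
  x = 2: rhs = 0, matching y values: 0 (1 points).
  x = 3: rhs = 10, matching y values: none (0 points).
  x = 4: rhs = 15, matching y values: none (0 points).
  x = 5: rhs = 21, matching y values: none (0 points).
  x = 6: rhs = 11, matching y values: none (0 points).
  x = 7: rhs = 14, matching y values: none (0 points).
  x = 8: rhs = 13, matching y values: 6, 17 (2 points).
  x = 9: rhs = 14, matching y values: none (0 points).
  x = 10: rhs = 0, matching y values: 0 (1 points).
  x = 11: rhs = 0, matching y values: 0 (1 points).
  x = 12: rhs = 20, matching y values: none (0 points).
  x = 13: rhs = 20, matching y values: none (0 points).
  x = 14: rhs = 6, matching y values: 11, 12 (2 points).
  x = 15: rhs = 7, matching y values: none (0 points).
  x = 16: rhs = 6, matching y values: 11, 12 (2 points).
  x = 17: rhs = 9, matching y values: 3, 20 (2 points).
  x = 18: rhs = 22, matching y values: none (0 points).
  x = 19: rhs = 5, matching y values: none (0 points).
  x = 20: rhs = 10, matching y values: none (0 points).
  x = 21: rhs = 20, matching y values: none (0 points).
  x = 22: rhs = 18, matching y values: 8, 15 (2 points).
Total affine count: 15.
Full point count |E(F_23)| = 15 + 1 = 16.
Hasse bound: |16 − (23+1)| = |-8| = 8 ≤ 2√23 ≈ 9.5917 ✓.


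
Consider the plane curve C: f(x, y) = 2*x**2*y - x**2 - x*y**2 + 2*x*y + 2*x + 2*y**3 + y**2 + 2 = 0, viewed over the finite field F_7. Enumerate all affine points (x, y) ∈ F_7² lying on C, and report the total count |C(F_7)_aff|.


Affine F_7-points: {(1, 4), (1, 5), (2, 5)}; count = 3.

For each of the 49 pairs (x, y) ∈ F_7², evaluate f(x, y) mod 7. Record the zeros.
  x = 0: [0↦2, 1↦5, 2↦1, 3↦2, 4↦6, 5↦4, 6↦1]  zeros at y ∈ ∅
  x = 1: [0↦3, 1↦2, 2↦6, 3↦6, 4↦0, 5↦0, 6↦4]  zeros at y ∈ {4, 5}
  x = 2: [0↦2, 1↦1, 2↦3, 3↦6, 4↦1, 5↦0, 6↦1]  zeros at y ∈ {5}
  x = 3: [0↦6, 1↦2, 2↦6, 3↦2, 4↦2, 5↦4, 6↦6]  zeros at y ∈ ∅
  x = 4: [0↦1, 1↦5, 2↦1, 3↦1, 4↦3, 5↦5, 6↦5]  zeros at y ∈ ∅
  x = 5: [0↦1, 1↦3, 2↦2, 3↦3, 4↦4, 5↦3, 6↦5]  zeros at y ∈ ∅
  x = 6: [0↦6, 1↦3, 2↦2, 3↦1, 4↦5, 5↦5, 6↦6]  zeros at y ∈ ∅
Collecting zeros: affine points = {(1, 4), (1, 5), (2, 5)}.
Total count |C(F_7)_aff| = 3.


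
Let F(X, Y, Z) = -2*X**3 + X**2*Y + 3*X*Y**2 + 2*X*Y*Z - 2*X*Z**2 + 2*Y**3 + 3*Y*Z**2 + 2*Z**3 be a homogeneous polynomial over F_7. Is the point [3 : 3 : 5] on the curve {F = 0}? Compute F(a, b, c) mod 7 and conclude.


F(3,3,5) ≡ 5 (mod 7); P is NOT on the curve.

Evaluate F(3, 3, 5) term-by-term (mod 7).
  -2*X**3 ↦ -2·27·1·1 = -54
  X**2*Y ↦ 1·9·3·1 = 27
  3*X*Y**2 ↦ 3·3·9·1 = 81
  2*X*Y*Z ↦ 2·3·3·5 = 90
  -2*X*Z**2 ↦ -2·3·1·25 = -150
  2*Y**3 ↦ 2·1·27·1 = 54
  3*Y*Z**2 ↦ 3·1·3·25 = 225
  2*Z**3 ↦ 2·1·1·125 = 250
Sum: F(3, 3, 5) = (-54) + (27) + (81) + (90) + (-150) + (54) + (225) + (250) = 523.
Reducing mod 7: 523 ≡ 5 (mod 7).
Since F(a, b, c) ≡ 5 ≠ 0 (mod 7), P does NOT lie on the curve.


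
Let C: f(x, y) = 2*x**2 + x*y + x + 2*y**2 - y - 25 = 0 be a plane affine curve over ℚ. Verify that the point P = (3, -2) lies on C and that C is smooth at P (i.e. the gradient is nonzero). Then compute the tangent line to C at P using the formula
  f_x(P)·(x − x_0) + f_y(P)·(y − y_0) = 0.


Tangent line at P: 11*x - 6*y - 45 = 0.

Step 1: f(3, -2) = 0, so P lies on C.
Step 2: partial derivatives
  f_x(x, y) = 4*x + y + 1, f_y(x, y) = x + 4*y - 1.
  f_x(P) = 11, f_y(P) = -6 (gradient nonzero, so P is smooth).
Step 3: tangent line at P: 11·(x − 3) + -6·(y − -2) = 0.
Expanding: 11*x - 6*y - 45 = 0.


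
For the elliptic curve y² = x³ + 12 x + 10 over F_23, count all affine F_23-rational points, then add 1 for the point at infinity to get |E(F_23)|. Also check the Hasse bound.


Affine points = {(1, 0), (3, 2), (3, 21), (7, 0), (10, 7), (10, 16), (11, 1), (11, 22), (14, 1), (14, 22), (15, 0), (18, 3), (18, 20), (19, 6), (19, 17), (20, 4), (20, 19), (21, 1), (21, 22)}; affine count = 19; |E(F_23)| = 20.

Discriminant check: Δ ∝ 4a³ + 27b² = 4·12³ + 27·10² = 4·1728 + 27·100 ≡ 21 (mod 23). Nonzero ⇒ E is nonsingular.
For each x ∈ F_23, compute rhs = x³ + 12·x + 10 mod 23, then count y ∈ F_23 with y² ≡ rhs.
  x = 0: rhs = 10, matching y values: none (0 points).
  x = 1: rhs = 0, matching y values: 0 (1 points).
  x = 2: rhs = 19, matching y values: none (0 points).
  x = 3: rhs = 4, matching y values: 2, 21 (2 points).
  x = 4: rhs = 7, matching y values: none (0 points).
  x = 5: rhs = 11, matching y values: none (0 points).
  x = 6: rhs = 22, matching y values: none (0 points).
  x = 7: rhs = 0, matching y values: 0 (1 points).
  x = 8: rhs = 20, matching y values: none (0 points).
  x = 9: rhs = 19, matching y values: none (0 points).
  x = 10: rhs = 3, matching y values: 7, 16 (2 points).
  x = 11: rhs = 1, matching y values: 1, 22 (2 points).
  x = 12: rhs = 19, matching y values: none (0 points).
  x = 13: rhs = 17, matching y values: none (0 points).
  x = 14: rhs = 1, matching y values: 1, 22 (2 points).
  x = 15: rhs = 0, matching y values: 0 (1 points).
  x = 16: rhs = 20, matching y values: none (0 points).
  x = 17: rhs = 21, matching y values: none (0 points).
  x = 18: rhs = 9, matching y values: 3, 20 (2 points).
  x = 19: rhs = 13, matching y values: 6, 17 (2 points).
  x = 20: rhs = 16, matching y values: 4, 19 (2 points).
  x = 21: rhs = 1, matching y values: 1, 22 (2 points).
  x = 22: rhs = 20, matching y values: none (0 points).
Total affine count: 19.
Full point count |E(F_23)| = 19 + 1 = 20.
Hasse bound: |20 − (23+1)| = |-4| = 4 ≤ 2√23 ≈ 9.5917 ✓.


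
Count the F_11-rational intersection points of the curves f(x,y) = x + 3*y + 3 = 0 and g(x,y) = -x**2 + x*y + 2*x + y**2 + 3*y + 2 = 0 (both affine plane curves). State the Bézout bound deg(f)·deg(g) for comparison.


Common zeros: {(0, 10)}; count = 1; Bézout bound = 2.

deg(f) = 1, deg(g) = 2, so Bézout bound = 2.
Scan x ∈ F_11. For each x, list the y ∈ F_11 with f(x, y) ≡ 0 and those with g(x, y) ≡ 0 (mod 11); the common zeros in that column are the intersection.
  x = 0: f ≡ 0 at y ∈ {10}; g ≡ 0 at y ∈ {9, 10}; common: {10}.
  x = 1: f ≡ 0 at y ∈ {6}; g ≡ 0 at y ∈ {8, 10}; common: ∅.
  x = 2: f ≡ 0 at y ∈ {2}; g ≡ 0 at y ∈ ∅; common: ∅.
  x = 3: f ≡ 0 at y ∈ {9}; g ≡ 0 at y ∈ ∅; common: ∅.
  x = 4: f ≡ 0 at y ∈ {5}; g ≡ 0 at y ∈ ∅; common: ∅.
  x = 5: f ≡ 0 at y ∈ {1}; g ≡ 0 at y ∈ ∅; common: ∅.
  x = 6: f ≡ 0 at y ∈ {8}; g ≡ 0 at y ∈ {0, 2}; common: ∅.
  x = 7: f ≡ 0 at y ∈ {4}; g ≡ 0 at y ∈ {0, 1}; common: ∅.
  x = 8: f ≡ 0 at y ∈ {0}; g ≡ 0 at y ∈ ∅; common: ∅.
  x = 9: f ≡ 0 at y ∈ {7}; g ≡ 0 at y ∈ {2, 8}; common: ∅.
  x = 10: f ≡ 0 at y ∈ {3}; g ≡ 0 at y ∈ ∅; common: ∅.
Collecting: common zeros = {(0, 10)}, so the count is 1.
Comparison with the Bézout bound: 1 ≤ 2 = deg(f)·deg(g), as expected for curves with no common component (the affine F_11-count falls short of the bound because intersections may lie at infinity, over extension fields, or carry multiplicity).


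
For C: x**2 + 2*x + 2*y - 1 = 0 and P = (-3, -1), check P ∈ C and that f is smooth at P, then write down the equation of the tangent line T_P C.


Tangent line at P: -4*x + 2*y - 10 = 0.

Step 1: f(-3, -1) = 0, so P lies on C.
Step 2: partial derivatives
  f_x(x, y) = 2*x + 2, f_y(x, y) = 2.
  f_x(P) = -4, f_y(P) = 2 (gradient nonzero, so P is smooth).
Step 3: tangent line at P: -4·(x − -3) + 2·(y − -1) = 0.
Expanding: -4*x + 2*y - 10 = 0.


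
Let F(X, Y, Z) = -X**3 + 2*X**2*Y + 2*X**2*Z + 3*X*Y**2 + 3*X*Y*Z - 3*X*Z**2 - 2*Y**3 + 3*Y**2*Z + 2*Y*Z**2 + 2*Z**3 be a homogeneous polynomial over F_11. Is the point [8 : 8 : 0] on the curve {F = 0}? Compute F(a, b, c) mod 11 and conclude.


F(8,8,0) ≡ 1 (mod 11); P is NOT on the curve.

Evaluate F(8, 8, 0) term-by-term (mod 11).
  -X**3 ↦ -1·512·1·1 = -512
  2*X**2*Y ↦ 2·64·8·1 = 1024
  2*X**2*Z ↦ 2·64·1·0 = 0
  3*X*Y**2 ↦ 3·8·64·1 = 1536
  3*X*Y*Z ↦ 3·8·8·0 = 0
  -3*X*Z**2 ↦ -3·8·1·0 = 0
  -2*Y**3 ↦ -2·1·512·1 = -1024
  3*Y**2*Z ↦ 3·1·64·0 = 0
  2*Y*Z**2 ↦ 2·1·8·0 = 0
  2*Z**3 ↦ 2·1·1·0 = 0
Sum: F(8, 8, 0) = (-512) + (1024) + (0) + (1536) + (0) + (0) + (-1024) + (0) + (0) + (0) = 1024.
Reducing mod 11: 1024 ≡ 1 (mod 11).
Since F(a, b, c) ≡ 1 ≠ 0 (mod 11), P does NOT lie on the curve.


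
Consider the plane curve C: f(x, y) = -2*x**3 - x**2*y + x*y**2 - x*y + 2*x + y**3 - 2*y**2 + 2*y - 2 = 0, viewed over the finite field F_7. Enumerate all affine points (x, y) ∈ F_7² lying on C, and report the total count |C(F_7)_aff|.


Affine F_7-points: {(0, 6), (1, 5), (2, 0), (2, 2), (2, 5), (4, 4), (5, 1), (5, 5)}; count = 8.

For each of the 49 pairs (x, y) ∈ F_7², evaluate f(x, y) mod 7. Record the zeros.
  x = 0: [0↦5, 1↦6, 2↦2, 3↦6, 4↦3, 5↦6, 6↦0]  zeros at y ∈ {6}
  x = 1: [0↦5, 1↦5, 2↦2, 3↦2, 4↦4, 5↦0, 6↦3]  zeros at y ∈ {5}
  x = 2: [0↦0, 1↦4, 2↦0, 3↦1, 4↦6, 5↦0, 6↦3]  zeros at y ∈ {0, 2, 5}
  x = 3: [0↦6, 1↦5, 2↦5, 3↦5, 4↦4, 5↦1, 6↦2]  zeros at y ∈ ∅
  x = 4: [0↦4, 1↦3, 2↦5, 3↦2, 4↦0, 5↦5, 6↦2]  zeros at y ∈ {4}
  x = 5: [0↦3, 1↦0, 2↦2, 3↦1, 4↦3, 5↦0, 6↦5]  zeros at y ∈ {1, 5}
  x = 6: [0↦5, 1↦5, 2↦5, 3↦4, 4↦1, 5↦2, 6↦6]  zeros at y ∈ ∅
Collecting zeros: affine points = {(0, 6), (1, 5), (2, 0), (2, 2), (2, 5), (4, 4), (5, 1), (5, 5)}.
Total count |C(F_7)_aff| = 8.


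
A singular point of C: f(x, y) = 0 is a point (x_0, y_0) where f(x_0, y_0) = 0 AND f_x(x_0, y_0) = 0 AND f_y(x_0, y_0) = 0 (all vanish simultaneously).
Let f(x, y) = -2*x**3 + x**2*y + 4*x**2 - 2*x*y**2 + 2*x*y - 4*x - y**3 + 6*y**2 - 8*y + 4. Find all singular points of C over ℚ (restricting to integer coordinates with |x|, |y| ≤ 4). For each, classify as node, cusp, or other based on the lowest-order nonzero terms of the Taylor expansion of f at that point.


Singular points: {(1, 1)}; classification: node.

Compute partial derivatives:
  f_x = -6*x**2 + 2*x*y + 8*x - 2*y**2 + 2*y - 4.
  f_y = x**2 - 4*x*y + 2*x - 3*y**2 + 12*y - 8.
Scan x_0 ∈ {−4, ..., 4}. For each x_0, f_y(x_0, y) is a polynomial in y; find its integer roots y ∈ {−4, ..., 4}, then test f_x and f at those candidates.
  x = -4: f_y(-4, y) = -3*y**2 + 28*y; vanishes at y ∈ {0}. (-4, 0): f_x = -132 ≠ 0.
  x = -3: f_y(-3, y) = -3*y**2 + 24*y - 5; no integer root y with |y| ≤ 4.
  x = -2: f_y(-2, y) = -3*y**2 + 20*y - 8; no integer root y with |y| ≤ 4.
  x = -1: f_y(-1, y) = -3*y**2 + 16*y - 9; no integer root y with |y| ≤ 4.
  x = 0: f_y(0, y) = -3*y**2 + 12*y - 8; no integer root y with |y| ≤ 4.
  x = 1: f_y(1, y) = -3*y**2 + 8*y - 5; vanishes at y ∈ {1}. (1, 1): f_x = 0, f = 0 — SINGULAR.
  x = 2: f_y(2, y) = -3*y**2 + 4*y; vanishes at y ∈ {0}. (2, 0): f_x = -12 ≠ 0.
  x = 3: f_y(3, y) = 7 - 3*y**2; no integer root y with |y| ≤ 4.
  x = 4: f_y(4, y) = -3*y**2 - 4*y + 16; no integer root y with |y| ≤ 4.
Only singular point on the grid: (1, 1).
Classify: substitute x = 1 + u, y = 1 + v and expand: f = -2*u**3 + u**2*v - u**2 - 2*u*v**2 - v**3 + v**2.
No constant or linear terms (consistent with a singular point). Quadratic part: -u**2 + v**2. Cubic part: -2*u**3 + u**2*v - 2*u*v**2 - v**3.
The quadratic part v**2 - u**2 = (v − u)(v + u) splits into two distinct linear factors, so there are two distinct tangent lines y − 1 = ±(x − 1) — this is a node (ordinary double point).
Classification: node.


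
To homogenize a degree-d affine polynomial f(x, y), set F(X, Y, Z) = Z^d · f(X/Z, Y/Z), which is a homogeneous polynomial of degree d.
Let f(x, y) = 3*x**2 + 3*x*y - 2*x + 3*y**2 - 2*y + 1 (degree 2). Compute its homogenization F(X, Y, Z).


F(X, Y, Z) = 3*X**2 + 3*X*Y - 2*X*Z + 3*Y**2 - 2*Y*Z + Z**2

deg(f) = 2.
Substitute x = X/Z, y = Y/Z into f, then multiply by Z^2.
  monomial 3·x^2·y^0 ↦ 3·X^2·Y^0·Z^0.
  monomial 3·x^1·y^1 ↦ 3·X^1·Y^1·Z^0.
  monomial -2·x^1·y^0 ↦ -2·X^1·Y^0·Z^1.
  monomial 3·x^0·y^2 ↦ 3·X^0·Y^2·Z^0.
  monomial -2·x^0·y^1 ↦ -2·X^0·Y^1·Z^1.
  monomial 1·x^0·y^0 ↦ 1·X^0·Y^0·Z^2.
Collecting: F(X, Y, Z) = 3*X**2 + 3*X*Y - 2*X*Z + 3*Y**2 - 2*Y*Z + Z**2.


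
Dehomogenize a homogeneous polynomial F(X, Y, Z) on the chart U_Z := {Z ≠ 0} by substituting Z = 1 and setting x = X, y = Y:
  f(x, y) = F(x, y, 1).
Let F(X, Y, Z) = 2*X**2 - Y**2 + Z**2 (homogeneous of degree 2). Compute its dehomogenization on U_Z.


f(x, y) = 2*x**2 - y**2 + 1

On U_Z we set Z = 1. Each monomial c·X^i·Y^j·Z^k in F becomes c·x^i·y^j·1^k = c·x^i·y^j.
Substituting Z = 1: F(X, Y, 1) = 2*x**2 - y**2 + 1.
Note: deg(f) ≤ deg(F) = 2; strict inequality happens when F is divisible by Z (lost terms).


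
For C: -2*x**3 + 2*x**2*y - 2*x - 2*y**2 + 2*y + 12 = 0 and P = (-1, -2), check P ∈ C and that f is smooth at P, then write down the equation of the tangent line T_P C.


Tangent line at P: 12*y + 24 = 0.

Step 1: f(-1, -2) = 0, so P lies on C.
Step 2: partial derivatives
  f_x(x, y) = -6*x**2 + 4*x*y - 2, f_y(x, y) = 2*x**2 - 4*y + 2.
  f_x(P) = 0, f_y(P) = 12 (gradient nonzero, so P is smooth).
Step 3: tangent line at P: 0·(x − -1) + 12·(y − -2) = 0.
Expanding: 12*y + 24 = 0.


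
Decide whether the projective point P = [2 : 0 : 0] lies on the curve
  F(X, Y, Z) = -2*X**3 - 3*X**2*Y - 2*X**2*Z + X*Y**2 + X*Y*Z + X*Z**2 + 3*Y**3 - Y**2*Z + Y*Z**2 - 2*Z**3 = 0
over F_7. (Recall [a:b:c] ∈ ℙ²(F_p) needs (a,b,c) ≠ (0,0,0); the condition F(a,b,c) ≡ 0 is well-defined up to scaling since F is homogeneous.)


F(2,0,0) ≡ 5 (mod 7); P is NOT on the curve.

Evaluate F(2, 0, 0) term-by-term (mod 7).
  -2*X**3 ↦ -2·8·1·1 = -16
  -3*X**2*Y ↦ -3·4·0·1 = 0
  -2*X**2*Z ↦ -2·4·1·0 = 0
  X*Y**2 ↦ 1·2·0·1 = 0
  X*Y*Z ↦ 1·2·0·0 = 0
  X*Z**2 ↦ 1·2·1·0 = 0
  3*Y**3 ↦ 3·1·0·1 = 0
  -Y**2*Z ↦ -1·1·0·0 = 0
  Y*Z**2 ↦ 1·1·0·0 = 0
  -2*Z**3 ↦ -2·1·1·0 = 0
Sum: F(2, 0, 0) = (-16) + (0) + (0) + (0) + (0) + (0) + (0) + (0) + (0) + (0) = -16.
Reducing mod 7: -16 ≡ 5 (mod 7).
Since F(a, b, c) ≡ 5 ≠ 0 (mod 7), P does NOT lie on the curve.


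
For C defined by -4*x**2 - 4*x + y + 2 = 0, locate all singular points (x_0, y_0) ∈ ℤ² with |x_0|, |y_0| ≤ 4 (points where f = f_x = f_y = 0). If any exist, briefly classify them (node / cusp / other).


No singular points in the scanned grid; C is smooth there.

Compute partial derivatives:
  f_x = -8*x - 4.
  f_y = 1.
f_y = 1 is a nonzero constant, so f_y never vanishes: no point (x, y) can satisfy f = f_x = f_y = 0. In particular no (x, y) ∈ {−4, ..., 4}² is singular; the curve is smooth.


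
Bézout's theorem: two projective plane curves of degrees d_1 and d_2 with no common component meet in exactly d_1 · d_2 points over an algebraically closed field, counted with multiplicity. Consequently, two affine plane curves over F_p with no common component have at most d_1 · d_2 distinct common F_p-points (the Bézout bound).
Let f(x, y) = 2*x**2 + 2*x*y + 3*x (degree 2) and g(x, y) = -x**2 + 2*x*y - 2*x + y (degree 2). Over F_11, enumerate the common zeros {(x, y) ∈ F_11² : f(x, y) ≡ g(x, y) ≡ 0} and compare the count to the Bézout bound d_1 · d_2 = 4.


Common zeros: {(0, 0)}; count = 1; Bézout bound = 4.

deg(f) = 2, deg(g) = 2, so Bézout bound = 4.
Scan x ∈ F_11. For each x, list the y ∈ F_11 with f(x, y) ≡ 0 and those with g(x, y) ≡ 0 (mod 11); the common zeros in that column are the intersection.
  x = 0: f ≡ 0 at y ∈ {0, 1, 2, 3, 4, 5, 6, 7, 8, 9, 10}; g ≡ 0 at y ∈ {0}; common: {0}.
  x = 1: f ≡ 0 at y ∈ {3}; g ≡ 0 at y ∈ {1}; common: ∅.
  x = 2: f ≡ 0 at y ∈ {2}; g ≡ 0 at y ∈ {6}; common: ∅.
  x = 3: f ≡ 0 at y ∈ {1}; g ≡ 0 at y ∈ {10}; common: ∅.
  x = 4: f ≡ 0 at y ∈ {0}; g ≡ 0 at y ∈ {10}; common: ∅.
  x = 5: f ≡ 0 at y ∈ {10}; g ≡ 0 at y ∈ ∅; common: ∅.
  x = 6: f ≡ 0 at y ∈ {9}; g ≡ 0 at y ∈ {2}; common: ∅.
  x = 7: f ≡ 0 at y ∈ {8}; g ≡ 0 at y ∈ {2}; common: ∅.
  x = 8: f ≡ 0 at y ∈ {7}; g ≡ 0 at y ∈ {6}; common: ∅.
  x = 9: f ≡ 0 at y ∈ {6}; g ≡ 0 at y ∈ {0}; common: ∅.
  x = 10: f ≡ 0 at y ∈ {5}; g ≡ 0 at y ∈ {1}; common: ∅.
Collecting: common zeros = {(0, 0)}, so the count is 1.
Comparison with the Bézout bound: 1 ≤ 4 = deg(f)·deg(g), as expected for curves with no common component (the affine F_11-count falls short of the bound because intersections may lie at infinity, over extension fields, or carry multiplicity).


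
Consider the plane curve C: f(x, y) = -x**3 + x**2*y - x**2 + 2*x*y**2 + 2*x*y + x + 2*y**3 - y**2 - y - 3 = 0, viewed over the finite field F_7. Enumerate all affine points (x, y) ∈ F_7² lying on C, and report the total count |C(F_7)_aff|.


Affine F_7-points: {(0, 2), (0, 4), (0, 5), (1, 6), (3, 2), (3, 3), (5, 2), (5, 5), (5, 6), (6, 1), (6, 5), (6, 6)}; count = 12.

For each of the 49 pairs (x, y) ∈ F_7², evaluate f(x, y) mod 7. Record the zeros.
  x = 0: [0↦4, 1↦4, 2↦0, 3↦4, 4↦0, 5↦0, 6↦2]  zeros at y ∈ {2, 4, 5}
  x = 1: [0↦3, 1↦1, 2↦6, 3↦2, 4↦1, 5↦1, 6↦0]  zeros at y ∈ {6}
  x = 2: [0↦1, 1↦6, 2↦1, 3↦5, 4↦2, 5↦4, 6↦2]  zeros at y ∈ ∅
  x = 3: [0↦6, 1↦6, 2↦0, 3↦0, 4↦4, 5↦3, 6↦2]  zeros at y ∈ {2, 3}
  x = 4: [0↦5, 1↦2, 2↦4, 3↦2, 4↦1, 5↦6, 6↦1]  zeros at y ∈ ∅
  x = 5: [0↦6, 1↦2, 2↦0, 3↦5, 4↦1, 5↦0, 6↦0]  zeros at y ∈ {2, 5, 6}
  x = 6: [0↦3, 1↦0, 2↦3, 3↦3, 4↦5, 5↦0, 6↦0]  zeros at y ∈ {1, 5, 6}
Collecting zeros: affine points = {(0, 2), (0, 4), (0, 5), (1, 6), (3, 2), (3, 3), (5, 2), (5, 5), (5, 6), (6, 1), (6, 5), (6, 6)}.
Total count |C(F_7)_aff| = 12.


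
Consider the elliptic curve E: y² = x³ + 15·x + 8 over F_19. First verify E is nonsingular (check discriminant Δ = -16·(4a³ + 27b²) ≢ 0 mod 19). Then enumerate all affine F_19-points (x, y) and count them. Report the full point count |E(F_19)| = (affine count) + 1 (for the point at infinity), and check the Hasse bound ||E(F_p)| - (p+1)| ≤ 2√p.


Affine points = {(1, 9), (1, 10), (3, 2), (3, 17), (7, 0), (9, 6), (9, 13), (12, 4), (12, 15), (13, 5), (13, 14), (14, 6), (14, 13), (15, 6), (15, 13), (18, 7), (18, 12)}; affine count = 17; |E(F_19)| = 18.

Discriminant check: Δ ∝ 4a³ + 27b² = 4·15³ + 27·8² = 4·3375 + 27·64 ≡ 9 (mod 19). Nonzero ⇒ E is nonsingular.
For each x ∈ F_19, compute rhs = x³ + 15·x + 8 mod 19, then count y ∈ F_19 with y² ≡ rhs.
  x = 0: rhs = 8, matching y values: none (0 points).
  x = 1: rhs = 5, matching y values: 9, 10 (2 points).
  x = 2: rhs = 8, matching y values: none (0 points).
  x = 3: rhs = 4, matching y values: 2, 17 (2 points).
  x = 4: rhs = 18, matching y values: none (0 points).
  x = 5: rhs = 18, matching y values: none (0 points).
  x = 6: rhs = 10, matching y values: none (0 points).
  x = 7: rhs = 0, matching y values: 0 (1 points).
  x = 8: rhs = 13, matching y values: none (0 points).
  x = 9: rhs = 17, matching y values: 6, 13 (2 points).
  x = 10: rhs = 18, matching y values: none (0 points).
  x = 11: rhs = 3, matching y values: none (0 points).
  x = 12: rhs = 16, matching y values: 4, 15 (2 points).
  x = 13: rhs = 6, matching y values: 5, 14 (2 points).
  x = 14: rhs = 17, matching y values: 6, 13 (2 points).
  x = 15: rhs = 17, matching y values: 6, 13 (2 points).
  x = 16: rhs = 12, matching y values: none (0 points).
  x = 17: rhs = 8, matching y values: none (0 points).
  x = 18: rhs = 11, matching y values: 7, 12 (2 points).
Total affine count: 17.
Full point count |E(F_19)| = 17 + 1 = 18.
Hasse bound: |18 − (19+1)| = |-2| = 2 ≤ 2√19 ≈ 8.7178 ✓.


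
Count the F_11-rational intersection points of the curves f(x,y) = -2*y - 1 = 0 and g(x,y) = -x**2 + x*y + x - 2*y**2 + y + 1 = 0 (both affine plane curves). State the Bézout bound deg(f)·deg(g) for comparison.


Common zeros: {(0, 5), (6, 5)}; count = 2; Bézout bound = 2.

deg(f) = 1, deg(g) = 2, so Bézout bound = 2.
Scan x ∈ F_11. For each x, list the y ∈ F_11 with f(x, y) ≡ 0 and those with g(x, y) ≡ 0 (mod 11); the common zeros in that column are the intersection.
  x = 0: f ≡ 0 at y ∈ {5}; g ≡ 0 at y ∈ {1, 5}; common: {5}.
  x = 1: f ≡ 0 at y ∈ {5}; g ≡ 0 at y ∈ {3, 9}; common: ∅.
  x = 2: f ≡ 0 at y ∈ {5}; g ≡ 0 at y ∈ {1, 6}; common: ∅.
  x = 3: f ≡ 0 at y ∈ {5}; g ≡ 0 at y ∈ {3, 10}; common: ∅.
  x = 4: f ≡ 0 at y ∈ {5}; g ≡ 0 at y ∈ {0, 8}; common: ∅.
  x = 5: f ≡ 0 at y ∈ {5}; g ≡ 0 at y ∈ {6, 8}; common: ∅.
  x = 6: f ≡ 0 at y ∈ {5}; g ≡ 0 at y ∈ {4, 5}; common: {5}.
  x = 7: f ≡ 0 at y ∈ {5}; g ≡ 0 at y ∈ {2}; common: ∅.
  x = 8: f ≡ 0 at y ∈ {5}; g ≡ 0 at y ∈ {0, 10}; common: ∅.
  x = 9: f ≡ 0 at y ∈ {5}; g ≡ 0 at y ∈ {7, 9}; common: ∅.
  x = 10: f ≡ 0 at y ∈ {5}; g ≡ 0 at y ∈ {4, 7}; common: ∅.
Collecting: common zeros = {(0, 5), (6, 5)}, so the count is 2.
Comparison with the Bézout bound: 2 ≤ 2 = deg(f)·deg(g), as expected for curves with no common component (the bound is attained).


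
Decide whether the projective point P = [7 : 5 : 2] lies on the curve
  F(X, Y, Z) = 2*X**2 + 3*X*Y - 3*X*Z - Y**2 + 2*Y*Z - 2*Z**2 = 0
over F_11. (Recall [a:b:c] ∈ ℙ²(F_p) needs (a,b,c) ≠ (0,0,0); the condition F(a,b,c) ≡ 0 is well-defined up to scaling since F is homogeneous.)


F(7,5,2) ≡ 5 (mod 11); P is NOT on the curve.

Evaluate F(7, 5, 2) term-by-term (mod 11).
  2*X**2 ↦ 2·49·1·1 = 98
  3*X*Y ↦ 3·7·5·1 = 105
  -3*X*Z ↦ -3·7·1·2 = -42
  -Y**2 ↦ -1·1·25·1 = -25
  2*Y*Z ↦ 2·1·5·2 = 20
  -2*Z**2 ↦ -2·1·1·4 = -8
Sum: F(7, 5, 2) = (98) + (105) + (-42) + (-25) + (20) + (-8) = 148.
Reducing mod 11: 148 ≡ 5 (mod 11).
Since F(a, b, c) ≡ 5 ≠ 0 (mod 11), P does NOT lie on the curve.


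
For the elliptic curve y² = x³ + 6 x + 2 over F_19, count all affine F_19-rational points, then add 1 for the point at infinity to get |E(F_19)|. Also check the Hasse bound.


Affine points = {(1, 3), (1, 16), (3, 3), (3, 16), (5, 9), (5, 10), (6, 8), (6, 11), (7, 8), (7, 11), (8, 7), (8, 12), (9, 5), (9, 14), (10, 6), (10, 13), (12, 4), (12, 15), (13, 4), (13, 15), (15, 3), (15, 16), (17, 1), (17, 18)}; affine count = 24; |E(F_19)| = 25.

Discriminant check: Δ ∝ 4a³ + 27b² = 4·6³ + 27·2² = 4·216 + 27·4 ≡ 3 (mod 19). Nonzero ⇒ E is nonsingular.
For each x ∈ F_19, compute rhs = x³ + 6·x + 2 mod 19, then count y ∈ F_19 with y² ≡ rhs.
  x = 0: rhs = 2, matching y values: none (0 points).
  x = 1: rhs = 9, matching y values: 3, 16 (2 points).
  x = 2: rhs = 3, matching y values: none (0 points).
  x = 3: rhs = 9, matching y values: 3, 16 (2 points).
  x = 4: rhs = 14, matching y values: none (0 points).
  x = 5: rhs = 5, matching y values: 9, 10 (2 points).
  x = 6: rhs = 7, matching y values: 8, 11 (2 points).
  x = 7: rhs = 7, matching y values: 8, 11 (2 points).
  x = 8: rhs = 11, matching y values: 7, 12 (2 points).
  x = 9: rhs = 6, matching y values: 5, 14 (2 points).
  x = 10: rhs = 17, matching y values: 6, 13 (2 points).
  x = 11: rhs = 12, matching y values: none (0 points).
  x = 12: rhs = 16, matching y values: 4, 15 (2 points).
  x = 13: rhs = 16, matching y values: 4, 15 (2 points).
  x = 14: rhs = 18, matching y values: none (0 points).
  x = 15: rhs = 9, matching y values: 3, 16 (2 points).
  x = 16: rhs = 14, matching y values: none (0 points).
  x = 17: rhs = 1, matching y values: 1, 18 (2 points).
  x = 18: rhs = 14, matching y values: none (0 points).
Total affine count: 24.
Full point count |E(F_19)| = 24 + 1 = 25.
Hasse bound: |25 − (19+1)| = |5| = 5 ≤ 2√19 ≈ 8.7178 ✓.


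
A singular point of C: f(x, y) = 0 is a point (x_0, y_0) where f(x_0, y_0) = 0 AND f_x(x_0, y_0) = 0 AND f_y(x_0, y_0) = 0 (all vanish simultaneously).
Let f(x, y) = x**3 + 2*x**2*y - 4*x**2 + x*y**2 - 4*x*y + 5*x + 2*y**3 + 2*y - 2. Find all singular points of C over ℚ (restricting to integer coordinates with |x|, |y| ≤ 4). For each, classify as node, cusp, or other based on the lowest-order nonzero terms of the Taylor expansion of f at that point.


Singular points: {(1, 0)}; classification: node.

Compute partial derivatives:
  f_x = 3*x**2 + 4*x*y - 8*x + y**2 - 4*y + 5.
  f_y = 2*x**2 + 2*x*y - 4*x + 6*y**2 + 2.
Scan x_0 ∈ {−4, ..., 4}. For each x_0, f_y(x_0, y) is a polynomial in y; find its integer roots y ∈ {−4, ..., 4}, then test f_x and f at those candidates.
  x = -4: f_y(-4, y) = 6*y**2 - 8*y + 50; no integer root y with |y| ≤ 4.
  x = -3: f_y(-3, y) = 6*y**2 - 6*y + 32; no integer root y with |y| ≤ 4.
  x = -2: f_y(-2, y) = 6*y**2 - 4*y + 18; no integer root y with |y| ≤ 4.
  x = -1: f_y(-1, y) = 6*y**2 - 2*y + 8; no integer root y with |y| ≤ 4.
  x = 0: f_y(0, y) = 6*y**2 + 2; no integer root y with |y| ≤ 4.
  x = 1: f_y(1, y) = 6*y**2 + 2*y; vanishes at y ∈ {0}. (1, 0): f_x = 0, f = 0 — SINGULAR.
  x = 2: f_y(2, y) = 6*y**2 + 4*y + 2; no integer root y with |y| ≤ 4.
  x = 3: f_y(3, y) = 6*y**2 + 6*y + 8; no integer root y with |y| ≤ 4.
  x = 4: f_y(4, y) = 6*y**2 + 8*y + 18; no integer root y with |y| ≤ 4.
Only singular point on the grid: (1, 0).
Classify: substitute x = 1 + u, y = 0 + v and expand: f = u**3 + 2*u**2*v - u**2 + u*v**2 + 2*v**3 + v**2.
No constant or linear terms (consistent with a singular point). Quadratic part: -u**2 + v**2. Cubic part: u**3 + 2*u**2*v + u*v**2 + 2*v**3.
The quadratic part v**2 - u**2 = (v − u)(v + u) splits into two distinct linear factors, so there are two distinct tangent lines y − 0 = ±(x − 1) — this is a node (ordinary double point).
Classification: node.
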